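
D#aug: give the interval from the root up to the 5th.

augmented fifth

The chord tones of D#+ are D#, F##, A##.
So we need the interval from D# up to A##.
From D# to A##: 8 semitones over a fifth = augmented.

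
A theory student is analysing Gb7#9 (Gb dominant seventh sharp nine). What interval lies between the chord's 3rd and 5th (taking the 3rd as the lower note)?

Spelling the chord: Gb-Bb-Db-Fb-A.
That puts Bb below Db.
Bb up to Db is 3 semitones, a half step narrower than a major third, so the interval is minor.

minor third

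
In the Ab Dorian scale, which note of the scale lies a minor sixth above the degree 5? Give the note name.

Cb

The scale is Ab Bb Cb Db Eb F Gb.
The degree 5 is Eb; a minor sixth above that is Cb — scale degree 3.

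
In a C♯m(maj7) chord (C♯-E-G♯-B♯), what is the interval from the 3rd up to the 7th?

3rd = E; 7th = B♯.
E up to B♯ is 8 semitones, a half step wider than a perfect fifth, so the interval is augmented.

augmented 5th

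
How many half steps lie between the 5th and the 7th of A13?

A13 (A dominant thirteenth): A-C#-E-G-B-F#.
E to G is a minor third: 3 semitones.

3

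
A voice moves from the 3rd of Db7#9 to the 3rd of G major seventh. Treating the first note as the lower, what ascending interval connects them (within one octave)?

Db7#9 has F as its 3rd, and G major seventh has B as its 3rd.
F up to B is 6 semitones, a half step wider than a perfect fourth, so the interval is augmented.

A4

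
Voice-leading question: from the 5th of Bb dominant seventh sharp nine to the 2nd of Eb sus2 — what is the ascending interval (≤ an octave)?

The 5th of Bb dominant seventh sharp nine is F; the 2nd of Eb sus2 is F.
From F to F is 0 semitones, exactly the perfect unison.

perfect unison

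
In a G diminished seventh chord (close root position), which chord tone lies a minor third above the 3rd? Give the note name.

Gdim7 is spelled G, Bb, Db, Fb.
The 3rd is Bb. A minor third above Bb is Db.
Db is the chord's 5th.

Db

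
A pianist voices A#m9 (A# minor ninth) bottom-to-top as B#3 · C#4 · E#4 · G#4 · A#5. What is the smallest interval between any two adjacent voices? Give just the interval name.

Adjacent intervals: B#3→C#4 = minor second; C#4→E#4 = major third; E#4→G#4 = minor third; G#4→A#5 = major ninth.
The smallest is B#3 to C#4, a minor second (1 semitone).

minor second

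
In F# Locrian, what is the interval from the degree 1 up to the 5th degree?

Spelling F# Locrian: F# G A B C D E.
So we need the interval from F# up to C.
From F# to C: 6 semitones over a fifth = diminished.

diminished fifth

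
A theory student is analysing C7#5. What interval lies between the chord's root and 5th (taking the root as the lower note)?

A5

Spelling the chord: C E G# Bb.
That puts C below G#.
5 letter names make it a fifth; at 8 semitones (a half step wider than perfect) the quality is augmented.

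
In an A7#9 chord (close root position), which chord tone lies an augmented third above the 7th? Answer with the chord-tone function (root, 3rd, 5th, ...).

A7#9 (A dominant seventh sharp nine) is spelled A C♯ E G B♯.
The 7th is G. An augmented third above G is B♯.
B♯ is the chord's 9th.

9th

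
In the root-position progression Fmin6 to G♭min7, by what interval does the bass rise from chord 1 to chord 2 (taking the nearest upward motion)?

minor second

The roots are F and G♭.
2 letter names make it a second; at 1 semitone (a half step narrower than major) the quality is minor.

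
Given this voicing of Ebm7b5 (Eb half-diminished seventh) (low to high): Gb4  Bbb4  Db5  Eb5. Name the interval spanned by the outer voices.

M6

The outer voices are Gb4 and Eb5.
Gb up to Eb spans 6 letter names and 9 semitones — a major sixth.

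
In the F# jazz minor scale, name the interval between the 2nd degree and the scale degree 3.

minor second

F# melodic minor: F# G# A B C# D# E#.
So we need the interval from G# up to A.
2 letter names make it a second; at 1 semitone (a half step narrower than major) the quality is minor.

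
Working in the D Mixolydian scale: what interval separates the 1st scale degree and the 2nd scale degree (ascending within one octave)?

major second

The scale runs D E F♯ G A B C.
1st scale degree = D; scale degree 2 = E.
D up to E spans 2 letter names and 2 semitones — a major second.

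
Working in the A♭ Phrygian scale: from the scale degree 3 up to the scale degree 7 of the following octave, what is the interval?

A♭ phrygian: A♭ B𝄫 C♭ D♭ E♭ F♭ G♭.
Scale degree 3 = C♭; 7th degree (up an octave) = G♭.
Counting 12 letters and 19 half steps from C♭ gives a perfect twelfth.

perfect twelfth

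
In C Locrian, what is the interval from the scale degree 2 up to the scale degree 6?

P5

C locrian: C Db Eb F Gb Ab Bb.
That puts Db below Ab.
From Db to Ab is 7 semitones, exactly the perfect fifth.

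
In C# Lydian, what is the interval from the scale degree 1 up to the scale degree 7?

C# lydian: C# D# E# F## G# A# B#.
Scale degree 1 = C#; scale degree 7 = B#.
C# up to B# spans 7 letter names and 11 semitones — a major seventh.

major 7th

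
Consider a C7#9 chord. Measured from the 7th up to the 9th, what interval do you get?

Spelling the chord: C–E–G–Bb–D#.
The 7th is Bb and the 9th is D#.
From Bb to D#: 5 semitones over a third = augmented.

augmented 3rd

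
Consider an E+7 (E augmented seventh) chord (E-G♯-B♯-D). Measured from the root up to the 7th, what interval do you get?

The root is E and the 7th is D.
E up to D is 10 semitones, a half step narrower than a major seventh, so the interval is minor.

minor 7th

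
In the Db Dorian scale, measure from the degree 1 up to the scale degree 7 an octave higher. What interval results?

minor fourteenth

The scale runs Db Eb Fb Gb Ab Bb Cb.
So we need the interval from Db up to Cb.
Db up to Cb is 22 semitones, a half step narrower than a major fourteenth, so the interval is minor.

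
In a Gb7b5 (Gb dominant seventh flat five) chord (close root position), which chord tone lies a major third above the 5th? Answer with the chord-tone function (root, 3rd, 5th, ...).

Gb7b5 is spelled Gb-Bb-Dbb-Fb.
The 5th is Dbb. A major third above Dbb is Fb.
Fb is the chord's 7th.

7th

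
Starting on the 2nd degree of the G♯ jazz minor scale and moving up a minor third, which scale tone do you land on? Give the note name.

The scale is G♯ A♯ B C♯ D♯ E♯ F𝄪.
The 2nd degree is A♯; a minor third above that is C♯ — scale degree 4.

C#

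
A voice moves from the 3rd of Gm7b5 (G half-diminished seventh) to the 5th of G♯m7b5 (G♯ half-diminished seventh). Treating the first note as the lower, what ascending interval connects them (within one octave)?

Gm7b5 (G half-diminished seventh) has B♭ as its 3rd, and G♯m7b5 (G♯ half-diminished seventh) has D as its 5th.
Counting 3 letters and 4 half steps from B♭ gives a major third.

major 3rd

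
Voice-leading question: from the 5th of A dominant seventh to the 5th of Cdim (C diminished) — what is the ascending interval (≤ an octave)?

diminished 3rd

The 5th of A dominant seventh is E; the 5th of Cdim (C diminished) is G♭.
E up to G♭ is 2 semitones, a whole step narrower than a major third, so the interval is diminished.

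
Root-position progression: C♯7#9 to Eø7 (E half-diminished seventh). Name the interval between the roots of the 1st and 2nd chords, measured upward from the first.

The roots are C♯ and E.
3 letter names make it a third; at 3 semitones (a half step narrower than major) the quality is minor.

minor third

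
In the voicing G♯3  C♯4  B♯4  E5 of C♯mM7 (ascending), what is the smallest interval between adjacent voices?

diminished fourth

Adjacent intervals: G♯3→C♯4 = perfect fourth; C♯4→B♯4 = major seventh; B♯4→E5 = diminished fourth.
The smallest is B♯4 to E5, a diminished fourth (4 semitones).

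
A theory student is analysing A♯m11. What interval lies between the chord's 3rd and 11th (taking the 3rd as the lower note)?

The chord tones of A♯m11 are A♯–C♯–E♯–G♯–B♯–D♯.
3rd = C♯; 11th = D♯.
Counting 9 letters and 14 half steps from C♯ gives a major ninth.

major ninth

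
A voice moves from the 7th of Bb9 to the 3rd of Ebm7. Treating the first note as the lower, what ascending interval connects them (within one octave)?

minor seventh

The 7th of Bb9 is Ab; the 3rd of Ebm7 is Gb.
From Ab to Gb: 10 semitones over a seventh = minor.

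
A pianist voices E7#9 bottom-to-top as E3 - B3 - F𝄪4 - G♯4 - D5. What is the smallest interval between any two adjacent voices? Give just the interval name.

Adjacent intervals: E3→B3 = perfect fifth; B3→F𝄪4 = augmented fifth; F𝄪4→G♯4 = minor second; G♯4→D5 = diminished fifth.
The smallest is F𝄪4 to G♯4, a minor second (1 semitone).

minor 2nd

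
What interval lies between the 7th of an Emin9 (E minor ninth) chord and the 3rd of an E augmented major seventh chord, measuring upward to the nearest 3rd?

Emin9 (E minor ninth) has D as its 7th, and E augmented major seventh has G# as its 3rd.
From D to G#: 6 semitones over a fourth = augmented.

augmented 4th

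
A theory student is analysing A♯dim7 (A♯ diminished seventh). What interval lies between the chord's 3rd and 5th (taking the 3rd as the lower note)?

minor 3rd

The chord tones of A♯°7 are A♯ C♯ E G.
That puts C♯ below E.
C♯ up to E is 3 semitones, a half step narrower than a major third, so the interval is minor.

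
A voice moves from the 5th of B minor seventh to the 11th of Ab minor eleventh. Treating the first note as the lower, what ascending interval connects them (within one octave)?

diminished 6th

B minor seventh has F# as its 5th, and Ab minor eleventh has Db as its 11th.
From F# to Db: 7 semitones over a sixth = diminished.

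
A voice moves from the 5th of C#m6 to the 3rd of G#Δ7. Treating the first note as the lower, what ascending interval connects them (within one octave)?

major third

The 5th of C#m6 is G#; the 3rd of G#Δ7 is B#.
From G# to B# is 4 semitones, exactly the major third.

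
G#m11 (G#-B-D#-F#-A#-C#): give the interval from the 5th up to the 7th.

minor third

So we need the interval from D# up to F#.
3 letter names make it a third; at 3 semitones (a half step narrower than major) the quality is minor.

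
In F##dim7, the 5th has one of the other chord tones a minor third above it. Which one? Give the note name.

The chord tones of F## diminished seventh are F##-A#-C#-E.
The 5th is C#. A minor third above C# is E.
E is the chord's 7th.

E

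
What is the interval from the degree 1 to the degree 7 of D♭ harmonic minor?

major seventh

Spelling D♭ harmonic minor: D♭ E♭ F♭ G♭ A♭ B𝄫 C.
Degree 1 = D♭; scale degree 7 = C.
Counting 7 letters and 11 half steps from D♭ gives a major seventh.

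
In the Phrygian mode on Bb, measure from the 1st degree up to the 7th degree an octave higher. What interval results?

The scale runs Bb Cb Db Eb F Gb Ab.
That puts Bb below Ab.
From Bb to Ab: 22 semitones over a fourteenth = minor.

minor 14th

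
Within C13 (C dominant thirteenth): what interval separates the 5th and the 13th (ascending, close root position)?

major ninth

Spelling the chord: C E G B♭ D A.
5th = G; 13th = A.
G up to A spans 9 letter names and 14 semitones — a major ninth.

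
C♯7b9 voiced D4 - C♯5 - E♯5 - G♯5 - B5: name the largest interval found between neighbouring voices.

Adjacent intervals: D4→C♯5 = major seventh; C♯5→E♯5 = major third; E♯5→G♯5 = minor third; G♯5→B5 = minor third.
The largest is D4 to C♯5, a major seventh (11 semitones).

major seventh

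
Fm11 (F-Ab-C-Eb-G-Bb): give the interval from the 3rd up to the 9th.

major seventh

3rd = Ab; 9th = G.
Ab up to G spans 7 letter names and 11 semitones — a major seventh.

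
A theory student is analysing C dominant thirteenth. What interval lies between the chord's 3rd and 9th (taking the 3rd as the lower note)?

The chord tones of C dominant thirteenth are C-E-G-Bb-D-A.
The 3rd is E and the 9th is D.
E up to D is 10 semitones, a half step narrower than a major seventh, so the interval is minor.

minor seventh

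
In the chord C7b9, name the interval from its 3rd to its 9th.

The chord tones of C7b9 are C E G Bb Db.
The 3rd is E and the 9th is Db.
E up to Db is 9 semitones, a whole step narrower than a major seventh, so the interval is diminished.

diminished 7th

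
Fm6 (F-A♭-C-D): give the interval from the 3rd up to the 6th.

The 3rd is A♭ and the 6th is D.
From A♭ to D: 6 semitones over a fourth = augmented.

augmented 4th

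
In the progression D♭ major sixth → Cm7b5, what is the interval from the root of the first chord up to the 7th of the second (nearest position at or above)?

D♭ major sixth has D♭ as its root, and Cm7b5 has B♭ as its 7th.
Counting 6 letters and 9 half steps from D♭ gives a major sixth.

major sixth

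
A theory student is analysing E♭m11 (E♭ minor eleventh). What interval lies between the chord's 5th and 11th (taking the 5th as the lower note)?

minor 7th

E♭m11: E♭ G♭ B♭ D♭ F A♭.
The 5th is B♭ and the 11th is A♭.
7 letter names make it a seventh; at 10 semitones (a half step narrower than major) the quality is minor.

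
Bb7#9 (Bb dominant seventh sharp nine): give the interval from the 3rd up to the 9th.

major seventh

Spelling the chord: Bb D F Ab C#.
3rd = D; 9th = C#.
Counting 7 letters and 11 half steps from D gives a major seventh.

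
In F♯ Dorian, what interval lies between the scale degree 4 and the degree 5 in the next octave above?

major 9th

Spelling F♯ Dorian: F♯ G♯ A B C♯ D♯ E.
Scale degree 4 = B; degree 5 (up an octave) = C♯.
B up to C♯ spans 9 letter names and 14 semitones — a major ninth.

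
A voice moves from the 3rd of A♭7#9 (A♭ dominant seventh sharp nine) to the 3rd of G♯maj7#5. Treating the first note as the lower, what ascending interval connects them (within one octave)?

augmented seventh

The 3rd of A♭7#9 (A♭ dominant seventh sharp nine) is C; the 3rd of G♯maj7#5 is B♯.
7 letter names make it a seventh; at 12 semitones (a half step wider than major) the quality is augmented.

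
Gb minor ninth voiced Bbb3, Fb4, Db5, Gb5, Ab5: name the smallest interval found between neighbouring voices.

major second

Adjacent intervals: Bbb3→Fb4 = perfect fifth; Fb4→Db5 = major sixth; Db5→Gb5 = perfect fourth; Gb5→Ab5 = major second.
The smallest is Gb5 to Ab5, a major second (2 semitones).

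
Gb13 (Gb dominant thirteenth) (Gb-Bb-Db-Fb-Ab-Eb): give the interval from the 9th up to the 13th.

9th = Ab; 13th = Eb.
Ab up to Eb spans 5 letter names and 7 semitones — a perfect fifth.

perfect 5th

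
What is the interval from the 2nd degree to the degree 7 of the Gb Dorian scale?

Spelling the Gb Dorian scale: Gb Ab Bbb Cb Db Eb Fb.
The 2nd degree is Ab and the scale degree 7 is Fb.
6 letter names make it a sixth; at 8 semitones (a half step narrower than major) the quality is minor.

minor 6th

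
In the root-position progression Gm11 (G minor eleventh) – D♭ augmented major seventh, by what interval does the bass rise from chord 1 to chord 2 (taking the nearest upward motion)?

diminished fifth

The roots are G and D♭.
5 letter names make it a fifth; at 6 semitones (a half step narrower than perfect) the quality is diminished.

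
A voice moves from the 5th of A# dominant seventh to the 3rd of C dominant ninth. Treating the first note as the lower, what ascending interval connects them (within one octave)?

The 5th of A# dominant seventh is E#; the 3rd of C dominant ninth is E.
From E# to E: 11 semitones over an octave = diminished.

d8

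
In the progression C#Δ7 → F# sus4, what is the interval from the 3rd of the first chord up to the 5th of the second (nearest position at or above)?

minor sixth

C#Δ7 has E# as its 3rd, and F# sus4 has C# as its 5th.
6 letter names make it a sixth; at 8 semitones (a half step narrower than major) the quality is minor.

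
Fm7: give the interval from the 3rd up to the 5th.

major 3rd

Spelling the chord: F Ab C Eb.
That puts Ab below C.
Counting 3 letters and 4 half steps from Ab gives a major third.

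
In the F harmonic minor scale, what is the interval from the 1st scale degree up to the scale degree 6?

minor sixth

Spelling the F harmonic minor scale: F G Ab Bb C Db E.
So we need the interval from F up to Db.
6 letter names make it a sixth; at 8 semitones (a half step narrower than major) the quality is minor.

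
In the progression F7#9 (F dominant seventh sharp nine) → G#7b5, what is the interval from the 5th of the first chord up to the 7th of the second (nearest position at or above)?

augmented 4th

F7#9 (F dominant seventh sharp nine) has C as its 5th, and G#7b5 has F# as its 7th.
4 letter names make it a fourth; at 6 semitones (a half step wider than perfect) the quality is augmented.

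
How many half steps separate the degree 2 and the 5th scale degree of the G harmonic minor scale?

5

The scale is G A Bb C D Eb F#.
A up to D is a perfect fourth — 5 semitones.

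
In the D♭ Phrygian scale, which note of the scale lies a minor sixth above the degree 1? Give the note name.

The scale is D♭ E𝄫 F♭ G♭ A♭ B𝄫 C♭.
The degree 1 is D♭; a minor sixth above that is B𝄫 — scale degree 6.

Bbb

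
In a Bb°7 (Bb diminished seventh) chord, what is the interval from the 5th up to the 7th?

minor 3rd

Bbdim7 is spelled Bb–Db–Fb–Abb.
5th = Fb; 7th = Abb.
Fb up to Abb is 3 semitones, a half step narrower than a major third, so the interval is minor.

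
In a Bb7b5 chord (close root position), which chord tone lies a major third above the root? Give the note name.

Spelling the chord: Bb D Fb Ab.
The root is Bb. A major third above Bb is D.
D is the chord's 3rd.

D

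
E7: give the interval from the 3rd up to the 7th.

d5

The chord tones of E dominant seventh are E, G#, B, D.
The 3rd is G# and the 7th is D.
G# up to D is 6 semitones, a half step narrower than a perfect fifth, so the interval is diminished.
This 3–7 tritone is the characteristic tension at the heart of the dominant sound.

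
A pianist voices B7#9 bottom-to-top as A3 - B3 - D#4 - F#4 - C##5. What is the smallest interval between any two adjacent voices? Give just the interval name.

major 2nd

Adjacent intervals: A3→B3 = major second; B3→D#4 = major third; D#4→F#4 = minor third; F#4→C##5 = augmented fifth.
The smallest is A3 to B3, a major second (2 semitones).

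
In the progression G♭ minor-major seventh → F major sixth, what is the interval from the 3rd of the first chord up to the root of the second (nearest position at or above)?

G♭ minor-major seventh has B𝄫 as its 3rd, and F major sixth has F as its root.
5 letter names make it a fifth; at 8 semitones (a half step wider than perfect) the quality is augmented.

A5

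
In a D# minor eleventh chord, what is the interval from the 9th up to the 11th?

minor third

D#m11: D#, F#, A#, C#, E#, G#.
The 9th is E# and the 11th is G#.
From E# to G#: 3 semitones over a third = minor.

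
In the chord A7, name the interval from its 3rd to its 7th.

diminished fifth

A dominant seventh: A-C#-E-G.
3rd = C#; 7th = G.
C# up to G is 6 semitones, a half step narrower than a perfect fifth, so the interval is diminished.
This 3–7 tritone is the characteristic tension at the heart of the dominant sound.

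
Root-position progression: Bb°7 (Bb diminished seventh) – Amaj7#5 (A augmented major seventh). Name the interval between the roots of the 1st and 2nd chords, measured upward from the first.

major 7th

The roots are Bb and A.
From Bb to A is 11 semitones, exactly the major seventh.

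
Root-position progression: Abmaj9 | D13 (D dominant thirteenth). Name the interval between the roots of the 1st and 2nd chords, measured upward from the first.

The roots are Ab and D.
From Ab to D: 6 semitones over a fourth = augmented.

augmented fourth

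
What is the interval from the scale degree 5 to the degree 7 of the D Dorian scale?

minor third

Spelling the D Dorian scale: D E F G A B C.
That puts A below C.
From A to C: 3 semitones over a third = minor.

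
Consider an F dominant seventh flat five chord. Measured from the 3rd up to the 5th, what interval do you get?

F7b5: F–A–Cb–Eb.
That puts A below Cb.
From A to Cb: 2 semitones over a third = diminished.

diminished third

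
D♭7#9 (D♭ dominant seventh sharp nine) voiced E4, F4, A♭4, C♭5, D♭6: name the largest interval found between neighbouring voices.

major ninth

Adjacent intervals: E4→F4 = minor second; F4→A♭4 = minor third; A♭4→C♭5 = minor third; C♭5→D♭6 = major ninth.
The largest is C♭5 to D♭6, a major ninth (14 semitones).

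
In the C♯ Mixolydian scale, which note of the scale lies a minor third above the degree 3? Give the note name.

G#

The scale is C♯ D♯ E♯ F♯ G♯ A♯ B.
The degree 3 is E♯; a minor third above that is G♯ — scale degree 5.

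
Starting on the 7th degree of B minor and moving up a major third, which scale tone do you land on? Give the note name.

C#

The scale is B C♯ D E F♯ G A.
The 7th degree is A; a major third above that is C♯ — scale degree 2.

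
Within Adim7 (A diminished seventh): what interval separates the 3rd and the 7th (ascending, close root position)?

d5

Spelling the chord: A-C-Eb-Gb.
That puts C below Gb.
From C to Gb: 6 semitones over a fifth = diminished.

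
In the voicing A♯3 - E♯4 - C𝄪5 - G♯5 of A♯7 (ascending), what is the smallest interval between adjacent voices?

Adjacent intervals: A♯3→E♯4 = perfect fifth; E♯4→C𝄪5 = major sixth; C𝄪5→G♯5 = diminished fifth.
The smallest is C𝄪5 to G♯5, a diminished fifth (6 semitones).

diminished fifth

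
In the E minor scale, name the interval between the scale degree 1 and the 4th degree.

perfect fourth

Spelling the E minor scale: E F♯ G A B C D.
So we need the interval from E up to A.
From E to A is 5 semitones, exactly the perfect fourth.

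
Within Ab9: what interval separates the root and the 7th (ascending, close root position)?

The chord tones of Ab9 (Ab dominant ninth) are Ab-C-Eb-Gb-Bb.
So we need the interval from Ab up to Gb.
7 letter names make it a seventh; at 10 semitones (a half step narrower than major) the quality is minor.

m7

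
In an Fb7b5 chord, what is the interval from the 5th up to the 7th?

major third

Fb dominant seventh flat five: Fb Ab Cbb Ebb.
5th = Cbb; 7th = Ebb.
Cbb up to Ebb spans 3 letter names and 4 semitones — a major third.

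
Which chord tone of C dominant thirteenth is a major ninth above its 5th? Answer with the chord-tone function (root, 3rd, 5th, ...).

C13 is spelled C–E–G–Bb–D–A.
The 5th is G. A major ninth above G is A.
A is the chord's 13th.

13th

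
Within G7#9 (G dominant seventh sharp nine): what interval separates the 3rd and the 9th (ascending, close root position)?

G dominant seventh sharp nine is spelled G-B-D-F-A#.
The 3rd is B and the 9th is A#.
Counting 7 letters and 11 half steps from B gives a major seventh.

major seventh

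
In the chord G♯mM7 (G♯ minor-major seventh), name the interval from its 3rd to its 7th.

augmented fifth

G♯m(maj7) is spelled G♯-B-D♯-F𝄪.
That puts B below F𝄪.
From B to F𝄪: 8 semitones over a fifth = augmented.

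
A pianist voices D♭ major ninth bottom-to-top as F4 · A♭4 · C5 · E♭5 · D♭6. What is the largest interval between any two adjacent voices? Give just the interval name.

m7

Adjacent intervals: F4→A♭4 = minor third; A♭4→C5 = major third; C5→E♭5 = minor third; E♭5→D♭6 = minor seventh.
The largest is E♭5 to D♭6, a minor seventh (10 semitones).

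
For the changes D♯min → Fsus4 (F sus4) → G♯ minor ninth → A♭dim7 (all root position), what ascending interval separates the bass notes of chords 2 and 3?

The roots are F and G♯.
2 letter names make it a second; at 3 semitones (a half step wider than major) the quality is augmented.

augmented second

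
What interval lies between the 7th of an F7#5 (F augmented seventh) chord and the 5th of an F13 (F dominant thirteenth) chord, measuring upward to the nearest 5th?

The 7th of F7#5 (F augmented seventh) is E♭; the 5th of F13 (F dominant thirteenth) is C.
Counting 6 letters and 9 half steps from E♭ gives a major sixth.

major sixth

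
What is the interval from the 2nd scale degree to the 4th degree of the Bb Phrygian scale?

Spelling the Bb Phrygian scale: Bb Cb Db Eb F Gb Ab.
2nd scale degree = Cb; degree 4 = Eb.
Cb up to Eb spans 3 letter names and 4 semitones — a major third.

M3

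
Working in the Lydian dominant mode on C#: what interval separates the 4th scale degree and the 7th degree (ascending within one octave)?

d4

The scale runs C# D# E# F## G# A# B.
So we need the interval from F## up to B.
From F## to B: 4 semitones over a fourth = diminished.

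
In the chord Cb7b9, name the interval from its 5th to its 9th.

diminished fifth

The chord tones of Cb dominant seventh flat nine are Cb–Eb–Gb–Bbb–Dbb.
The 5th is Gb and the 9th is Dbb.
Gb up to Dbb is 6 semitones, a half step narrower than a perfect fifth, so the interval is diminished.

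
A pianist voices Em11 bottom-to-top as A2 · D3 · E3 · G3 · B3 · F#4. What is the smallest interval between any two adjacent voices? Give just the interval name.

Adjacent intervals: A2→D3 = perfect fourth; D3→E3 = major second; E3→G3 = minor third; G3→B3 = major third; B3→F#4 = perfect fifth.
The smallest is D3 to E3, a major second (2 semitones).

major second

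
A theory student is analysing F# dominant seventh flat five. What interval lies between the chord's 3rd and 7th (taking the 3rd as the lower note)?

The chord tones of F#7b5 (F# dominant seventh flat five) are F# A# C E.
That puts A# below E.
A# up to E is 6 semitones, a half step narrower than a perfect fifth, so the interval is diminished.

diminished fifth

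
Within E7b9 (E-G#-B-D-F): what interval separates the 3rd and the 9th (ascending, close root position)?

diminished seventh

The 3rd is G# and the 9th is F.
G# up to F is 9 semitones, a whole step narrower than a major seventh, so the interval is diminished.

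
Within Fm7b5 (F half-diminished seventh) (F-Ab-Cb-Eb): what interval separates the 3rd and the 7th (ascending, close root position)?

perfect fifth

The 3rd is Ab and the 7th is Eb.
Counting 5 letters and 7 half steps from Ab gives a perfect fifth.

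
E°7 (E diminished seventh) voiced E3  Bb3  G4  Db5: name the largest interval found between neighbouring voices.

Adjacent intervals: E3→Bb3 = diminished fifth; Bb3→G4 = major sixth; G4→Db5 = diminished fifth.
The largest is Bb3 to G4, a major sixth (9 semitones).

M6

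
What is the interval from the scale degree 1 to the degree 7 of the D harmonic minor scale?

major seventh

The scale runs D E F G A Bb C#.
That puts D below C#.
D up to C# spans 7 letter names and 11 semitones — a major seventh.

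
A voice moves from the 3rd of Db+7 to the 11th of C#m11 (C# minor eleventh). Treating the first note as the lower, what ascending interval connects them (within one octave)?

The 3rd of Db+7 is F; the 11th of C#m11 (C# minor eleventh) is F#.
1 letter names make it a unison; at 1 semitone (a half step wider than perfect) the quality is augmented.

A1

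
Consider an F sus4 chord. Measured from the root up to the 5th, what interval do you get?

perfect fifth

Fsus4 (F sus4) is spelled F Bb C.
That puts F below C.
From F to C is 7 semitones, exactly the perfect fifth.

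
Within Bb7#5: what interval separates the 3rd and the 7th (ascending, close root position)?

diminished fifth

Bb7#5: Bb D F# Ab.
The 3rd is D and the 7th is Ab.
5 letter names make it a fifth; at 6 semitones (a half step narrower than perfect) the quality is diminished.
This 3–7 tritone is the characteristic tension at the heart of the dominant sound.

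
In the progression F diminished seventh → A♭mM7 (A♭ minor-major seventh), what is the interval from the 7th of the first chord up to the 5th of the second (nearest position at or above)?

F diminished seventh has E𝄫 as its 7th, and A♭mM7 (A♭ minor-major seventh) has E♭ as its 5th.
1 letter names make it a unison; at 1 semitone (a half step wider than perfect) the quality is augmented.

A1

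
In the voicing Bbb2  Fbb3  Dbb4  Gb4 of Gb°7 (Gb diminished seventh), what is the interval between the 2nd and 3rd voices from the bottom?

Those voices are Fbb3 and Dbb4.
Counting 6 letters and 9 half steps from Fbb gives a major sixth.

major sixth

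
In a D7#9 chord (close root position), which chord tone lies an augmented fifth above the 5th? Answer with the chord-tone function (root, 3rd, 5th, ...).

D7#9 (D dominant seventh sharp nine) is spelled D-F#-A-C-E#.
The 5th is A. An augmented fifth above A is E#.
E# is the chord's 9th.

9th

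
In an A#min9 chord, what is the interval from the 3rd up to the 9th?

M7

The chord tones of A#m9 are A#, C#, E#, G#, B#.
That puts C# below B#.
C# up to B# spans 7 letter names and 11 semitones — a major seventh.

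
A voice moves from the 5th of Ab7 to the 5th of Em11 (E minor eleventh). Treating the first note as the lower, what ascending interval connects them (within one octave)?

The 5th of Ab7 is Eb; the 5th of Em11 (E minor eleventh) is B.
From Eb to B: 8 semitones over a fifth = augmented.

augmented fifth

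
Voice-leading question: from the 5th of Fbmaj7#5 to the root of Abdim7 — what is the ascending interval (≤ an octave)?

The 5th of Fbmaj7#5 is C; the root of Abdim7 is Ab.
6 letter names make it a sixth; at 8 semitones (a half step narrower than major) the quality is minor.

m6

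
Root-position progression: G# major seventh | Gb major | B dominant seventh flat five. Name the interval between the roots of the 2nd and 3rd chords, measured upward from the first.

augmented 3rd

The roots are Gb and B.
3 letter names make it a third; at 5 semitones (a half step wider than major) the quality is augmented.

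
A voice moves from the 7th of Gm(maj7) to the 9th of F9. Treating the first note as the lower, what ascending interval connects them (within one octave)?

The 7th of Gm(maj7) is F#; the 9th of F9 is G.
From F# to G: 1 semitone over a second = minor.

minor second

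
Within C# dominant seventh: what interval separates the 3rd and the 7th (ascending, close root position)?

C#7: C# E# G# B.
The 3rd is E# and the 7th is B.
From E# to B: 6 semitones over a fifth = diminished.

diminished fifth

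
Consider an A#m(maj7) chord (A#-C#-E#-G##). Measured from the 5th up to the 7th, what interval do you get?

That puts E# below G##.
E# up to G## spans 3 letter names and 4 semitones — a major third.

M3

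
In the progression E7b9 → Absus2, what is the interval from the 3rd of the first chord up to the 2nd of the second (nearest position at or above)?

diminished third

E7b9 has G# as its 3rd, and Absus2 has Bb as its 2nd.
3 letter names make it a third; at 2 semitones (a whole step narrower than major) the quality is diminished.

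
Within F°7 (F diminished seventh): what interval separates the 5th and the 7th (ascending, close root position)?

m3

Spelling the chord: F Ab Cb Ebb.
The 5th is Cb and the 7th is Ebb.
Cb up to Ebb is 3 semitones, a half step narrower than a major third, so the interval is minor.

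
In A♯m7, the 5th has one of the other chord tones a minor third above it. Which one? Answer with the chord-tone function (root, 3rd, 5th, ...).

A♯m7 (A♯ minor seventh) is spelled A♯-C♯-E♯-G♯.
The 5th is E♯. A minor third above E♯ is G♯.
G♯ is the chord's 7th.

7th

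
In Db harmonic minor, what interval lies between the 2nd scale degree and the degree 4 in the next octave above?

minor tenth

Db harmonic minor: Db Eb Fb Gb Ab Bbb C.
2nd scale degree = Eb; 4th degree (up an octave) = Gb.
From Eb to Gb: 15 semitones over a tenth = minor.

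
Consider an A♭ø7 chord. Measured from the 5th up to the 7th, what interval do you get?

A♭ø is spelled A♭-C♭-E𝄫-G♭.
The 5th is E𝄫 and the 7th is G♭.
Counting 3 letters and 4 half steps from E𝄫 gives a major third.

major third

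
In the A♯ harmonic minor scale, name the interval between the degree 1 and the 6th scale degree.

The scale runs A♯ B♯ C♯ D♯ E♯ F♯ G𝄪.
So we need the interval from A♯ up to F♯.
From A♯ to F♯: 8 semitones over a sixth = minor.

minor 6th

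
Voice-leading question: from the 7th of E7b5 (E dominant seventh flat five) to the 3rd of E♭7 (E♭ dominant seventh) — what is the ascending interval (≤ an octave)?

The 7th of E7b5 (E dominant seventh flat five) is D; the 3rd of E♭7 (E♭ dominant seventh) is G.
From D to G is 5 semitones, exactly the perfect fourth.

P4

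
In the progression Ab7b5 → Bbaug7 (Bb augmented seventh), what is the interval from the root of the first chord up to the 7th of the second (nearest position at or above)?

The root of Ab7b5 is Ab; the 7th of Bbaug7 (Bb augmented seventh) is Ab.
Counting 1 letters and 0 half steps from Ab gives a perfect unison.

P1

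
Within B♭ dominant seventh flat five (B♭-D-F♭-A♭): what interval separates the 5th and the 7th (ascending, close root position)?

major third

5th = F♭; 7th = A♭.
Counting 3 letters and 4 half steps from F♭ gives a major third.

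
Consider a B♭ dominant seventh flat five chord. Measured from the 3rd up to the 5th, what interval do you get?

B♭7b5 (B♭ dominant seventh flat five) is spelled B♭–D–F♭–A♭.
That puts D below F♭.
D up to F♭ is 2 semitones, a whole step narrower than a major third, so the interval is diminished.

diminished 3rd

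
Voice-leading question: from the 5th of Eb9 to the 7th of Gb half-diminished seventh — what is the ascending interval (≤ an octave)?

diminished fifth

The 5th of Eb9 is Bb; the 7th of Gb half-diminished seventh is Fb.
5 letter names make it a fifth; at 6 semitones (a half step narrower than perfect) the quality is diminished.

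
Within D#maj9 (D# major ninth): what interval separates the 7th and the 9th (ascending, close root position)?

minor third

D#maj9 (D# major ninth): D# F## A# C## E#.
The 7th is C## and the 9th is E#.
3 letter names make it a third; at 3 semitones (a half step narrower than major) the quality is minor.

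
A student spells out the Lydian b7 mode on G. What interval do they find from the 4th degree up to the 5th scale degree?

G lydian dominant: G A B C♯ D E F.
4th degree = C♯; degree 5 = D.
2 letter names make it a second; at 1 semitone (a half step narrower than major) the quality is minor.

minor second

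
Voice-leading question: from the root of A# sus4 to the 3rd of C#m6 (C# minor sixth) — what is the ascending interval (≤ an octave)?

diminished fifth

A# sus4 has A# as its root, and C#m6 (C# minor sixth) has E as its 3rd.
From A# to E: 6 semitones over a fifth = diminished.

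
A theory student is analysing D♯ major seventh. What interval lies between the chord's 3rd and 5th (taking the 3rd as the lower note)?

minor third

The chord tones of D♯ major seventh are D♯, F𝄪, A♯, C𝄪.
3rd = F𝄪; 5th = A♯.
F𝄪 up to A♯ is 3 semitones, a half step narrower than a major third, so the interval is minor.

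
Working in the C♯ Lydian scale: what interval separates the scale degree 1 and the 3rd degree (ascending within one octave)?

M3

C♯ lydian: C♯ D♯ E♯ F𝄪 G♯ A♯ B♯.
Scale degree 1 = C♯; 3rd scale degree = E♯.
Counting 3 letters and 4 half steps from C♯ gives a major third.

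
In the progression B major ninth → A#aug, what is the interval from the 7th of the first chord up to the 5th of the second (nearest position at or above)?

The 7th of B major ninth is A#; the 5th of A#aug is E##.
5 letter names make it a fifth; at 8 semitones (a half step wider than perfect) the quality is augmented.

A5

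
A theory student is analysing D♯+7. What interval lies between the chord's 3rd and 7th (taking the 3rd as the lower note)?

D♯7#5 is spelled D♯-F𝄪-A𝄪-C♯.
The 3rd is F𝄪 and the 7th is C♯.
5 letter names make it a fifth; at 6 semitones (a half step narrower than perfect) the quality is diminished.

diminished 5th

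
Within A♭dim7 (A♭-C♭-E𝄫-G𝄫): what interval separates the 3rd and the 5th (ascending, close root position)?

So we need the interval from C♭ up to E𝄫.
3 letter names make it a third; at 3 semitones (a half step narrower than major) the quality is minor.

minor third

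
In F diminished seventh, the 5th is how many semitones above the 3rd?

3

Spelling the chord: F-A♭-C♭-E𝄫.
A♭ to C♭ is a minor third: 3 semitones.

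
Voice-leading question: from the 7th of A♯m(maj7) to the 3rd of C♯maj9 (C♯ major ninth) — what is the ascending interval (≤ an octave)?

A♯m(maj7) has G𝄪 as its 7th, and C♯maj9 (C♯ major ninth) has E♯ as its 3rd.
G𝄪 up to E♯ is 8 semitones, a half step narrower than a major sixth, so the interval is minor.

minor sixth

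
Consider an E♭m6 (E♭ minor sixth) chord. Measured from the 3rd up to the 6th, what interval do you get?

augmented fourth

Spelling the chord: E♭ G♭ B♭ C.
So we need the interval from G♭ up to C.
G♭ up to C is 6 semitones, a half step wider than a perfect fourth, so the interval is augmented.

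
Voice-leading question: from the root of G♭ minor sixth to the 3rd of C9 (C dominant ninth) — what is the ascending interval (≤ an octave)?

The root of G♭ minor sixth is G♭; the 3rd of C9 (C dominant ninth) is E.
G♭ up to E is 10 semitones, a half step wider than a major sixth, so the interval is augmented.

A6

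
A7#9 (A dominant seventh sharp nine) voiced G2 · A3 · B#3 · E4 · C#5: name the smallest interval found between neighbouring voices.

Adjacent intervals: G2→A3 = major ninth; A3→B#3 = augmented second; B#3→E4 = diminished fourth; E4→C#5 = major sixth.
The smallest is A3 to B#3, an augmented second (3 semitones).

augmented 2nd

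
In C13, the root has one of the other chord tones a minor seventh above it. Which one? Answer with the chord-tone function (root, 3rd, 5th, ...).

7th

C dominant thirteenth is spelled C E G B♭ D A.
The root is C. A minor seventh above C is B♭.
B♭ is the chord's 7th.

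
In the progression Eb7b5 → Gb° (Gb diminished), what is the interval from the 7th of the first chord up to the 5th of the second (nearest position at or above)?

Eb7b5 has Db as its 7th, and Gb° (Gb diminished) has Dbb as its 5th.
Db up to Dbb is 11 semitones, a half step narrower than a perfect octave, so the interval is diminished.

diminished octave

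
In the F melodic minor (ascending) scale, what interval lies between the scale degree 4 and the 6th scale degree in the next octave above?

The scale runs F G Ab Bb C D E.
That puts Bb below D.
Bb up to D spans 10 letter names and 16 semitones — a major tenth.

major tenth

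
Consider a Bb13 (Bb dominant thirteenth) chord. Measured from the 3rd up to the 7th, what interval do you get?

diminished 5th

Bb13 (Bb dominant thirteenth) is spelled Bb–D–F–Ab–C–G.
So we need the interval from D up to Ab.
From D to Ab: 6 semitones over a fifth = diminished.
This 3–7 tritone is the characteristic tension at the heart of the dominant sound.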